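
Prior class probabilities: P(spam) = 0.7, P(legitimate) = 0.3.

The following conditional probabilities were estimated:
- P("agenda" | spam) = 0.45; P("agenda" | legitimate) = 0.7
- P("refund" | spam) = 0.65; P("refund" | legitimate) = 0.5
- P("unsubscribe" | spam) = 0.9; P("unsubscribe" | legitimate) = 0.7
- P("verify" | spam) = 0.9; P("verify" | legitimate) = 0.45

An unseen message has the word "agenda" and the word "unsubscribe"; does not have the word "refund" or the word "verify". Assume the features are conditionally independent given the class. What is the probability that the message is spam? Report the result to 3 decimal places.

0.197

spam: 0.7 × 0.45 × (1−0.65) × 0.9 × (1−0.9) = 0.0099225
legitimate: 0.3 × 0.7 × (1−0.5) × 0.7 × (1−0.45) = 0.040425
P(spam | x) = 0.0099225 / 0.0503475 ≈ 0.197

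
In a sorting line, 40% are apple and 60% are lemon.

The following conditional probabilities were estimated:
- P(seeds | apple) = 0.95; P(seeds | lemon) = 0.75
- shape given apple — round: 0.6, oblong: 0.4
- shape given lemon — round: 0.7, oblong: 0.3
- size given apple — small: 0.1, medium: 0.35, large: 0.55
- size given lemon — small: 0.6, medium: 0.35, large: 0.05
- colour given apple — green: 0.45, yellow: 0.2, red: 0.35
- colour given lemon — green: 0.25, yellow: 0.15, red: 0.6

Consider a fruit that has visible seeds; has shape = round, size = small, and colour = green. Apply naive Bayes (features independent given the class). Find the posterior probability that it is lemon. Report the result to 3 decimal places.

apple: 0.4 × 0.95 × 0.6 × 0.1 × 0.45 = 0.01026
lemon: 0.6 × 0.75 × 0.7 × 0.6 × 0.25 = 0.04725
P(lemon | x) = 0.04725 / 0.05751 ≈ 0.822

0.822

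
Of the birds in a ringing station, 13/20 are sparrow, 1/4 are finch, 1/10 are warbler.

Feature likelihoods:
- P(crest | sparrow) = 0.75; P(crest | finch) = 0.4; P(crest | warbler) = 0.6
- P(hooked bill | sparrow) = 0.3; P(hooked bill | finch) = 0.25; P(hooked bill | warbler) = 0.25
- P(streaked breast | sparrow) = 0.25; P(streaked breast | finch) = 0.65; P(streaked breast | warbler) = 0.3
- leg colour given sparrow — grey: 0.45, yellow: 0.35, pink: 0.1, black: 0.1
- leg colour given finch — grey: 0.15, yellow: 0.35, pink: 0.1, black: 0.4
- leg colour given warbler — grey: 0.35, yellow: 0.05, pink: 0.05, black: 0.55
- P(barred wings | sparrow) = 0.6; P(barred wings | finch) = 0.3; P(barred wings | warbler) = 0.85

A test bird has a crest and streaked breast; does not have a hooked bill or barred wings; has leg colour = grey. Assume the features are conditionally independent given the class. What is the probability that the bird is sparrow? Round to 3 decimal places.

0.725

sparrow: 0.65 × 0.75 × (1−0.3) × 0.25 × 0.45 × (1−0.6) = 0.01535625
finch: 0.25 × 0.4 × (1−0.25) × 0.65 × 0.15 × (1−0.3) = 0.00511875
warbler: 0.1 × 0.6 × (1−0.25) × 0.3 × 0.35 × (1−0.85) = 0.00070875
P(sparrow | x) = 0.01535625 / 0.02118375 ≈ 0.725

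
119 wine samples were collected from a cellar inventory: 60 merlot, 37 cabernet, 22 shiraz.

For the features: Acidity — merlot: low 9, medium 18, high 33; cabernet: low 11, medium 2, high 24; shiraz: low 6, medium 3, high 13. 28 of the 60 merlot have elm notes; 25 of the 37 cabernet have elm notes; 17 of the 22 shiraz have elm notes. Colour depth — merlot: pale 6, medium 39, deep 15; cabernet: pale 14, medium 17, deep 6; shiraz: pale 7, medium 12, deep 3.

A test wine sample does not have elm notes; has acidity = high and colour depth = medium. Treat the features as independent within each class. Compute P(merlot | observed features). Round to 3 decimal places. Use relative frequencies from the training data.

0.688

merlot: (60/119) × (33/60) × (32/60) × (39/60) ≈ 0.0961345
cabernet: (37/119) × (24/37) × (12/37) × (17/37) ≈ 0.0300532
shiraz: (22/119) × (13/22) × (5/22) × (12/22) ≈ 0.0135426
P(merlot | x) = 0.0961345 / 0.1397303 ≈ 0.688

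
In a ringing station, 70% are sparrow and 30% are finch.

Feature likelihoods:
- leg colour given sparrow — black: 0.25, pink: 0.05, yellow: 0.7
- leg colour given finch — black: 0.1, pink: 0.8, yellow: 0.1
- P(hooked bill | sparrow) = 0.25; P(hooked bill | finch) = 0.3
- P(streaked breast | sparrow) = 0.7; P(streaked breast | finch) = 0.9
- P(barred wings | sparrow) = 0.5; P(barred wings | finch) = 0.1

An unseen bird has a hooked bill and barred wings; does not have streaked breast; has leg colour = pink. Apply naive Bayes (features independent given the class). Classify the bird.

sparrow

sparrow: 0.7 × 0.05 × 0.25 × (1−0.7) × 0.5 = 0.0013125
finch: 0.3 × 0.8 × 0.3 × (1−0.9) × 0.1 = 0.00072
Highest score → sparrow.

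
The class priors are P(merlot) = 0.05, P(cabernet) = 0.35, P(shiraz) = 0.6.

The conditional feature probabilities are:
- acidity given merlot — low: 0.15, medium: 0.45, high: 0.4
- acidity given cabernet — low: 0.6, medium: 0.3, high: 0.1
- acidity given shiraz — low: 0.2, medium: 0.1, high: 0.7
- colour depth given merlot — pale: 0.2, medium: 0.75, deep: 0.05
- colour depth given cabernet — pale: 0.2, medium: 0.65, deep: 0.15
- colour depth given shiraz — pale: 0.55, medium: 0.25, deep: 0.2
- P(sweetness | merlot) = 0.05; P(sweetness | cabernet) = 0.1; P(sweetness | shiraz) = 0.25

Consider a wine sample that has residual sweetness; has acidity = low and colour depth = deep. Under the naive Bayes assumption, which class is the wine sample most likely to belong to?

shiraz

merlot: 0.05 × 0.15 × 0.05 × 0.05 = 0.00001875
cabernet: 0.35 × 0.6 × 0.15 × 0.1 = 0.00315
shiraz: 0.6 × 0.2 × 0.2 × 0.25 = 0.006
Highest score → shiraz.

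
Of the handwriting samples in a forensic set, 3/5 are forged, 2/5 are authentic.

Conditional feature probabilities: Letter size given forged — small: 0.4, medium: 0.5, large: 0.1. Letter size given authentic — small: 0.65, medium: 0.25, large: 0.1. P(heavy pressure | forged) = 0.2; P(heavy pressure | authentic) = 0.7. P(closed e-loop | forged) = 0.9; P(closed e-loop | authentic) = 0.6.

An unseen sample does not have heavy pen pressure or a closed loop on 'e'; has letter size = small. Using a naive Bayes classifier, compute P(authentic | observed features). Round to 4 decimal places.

0.6190

forged: 0.6 × 0.4 × (1−0.2) × (1−0.9) = 0.0192
authentic: 0.4 × 0.65 × (1−0.7) × (1−0.6) = 0.0312
P(authentic | x) = 0.0312 / 0.0504 ≈ 0.6190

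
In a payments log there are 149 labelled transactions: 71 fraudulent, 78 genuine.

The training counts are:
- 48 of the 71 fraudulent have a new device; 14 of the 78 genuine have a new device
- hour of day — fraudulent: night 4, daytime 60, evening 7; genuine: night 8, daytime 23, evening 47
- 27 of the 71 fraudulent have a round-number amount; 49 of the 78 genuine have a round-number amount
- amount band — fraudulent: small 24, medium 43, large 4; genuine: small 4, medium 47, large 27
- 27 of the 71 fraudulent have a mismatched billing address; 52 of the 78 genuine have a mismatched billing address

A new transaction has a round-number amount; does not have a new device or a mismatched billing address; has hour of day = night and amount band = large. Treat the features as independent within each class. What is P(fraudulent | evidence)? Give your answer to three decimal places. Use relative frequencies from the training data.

0.035

fraudulent: (71/149) × (23/71) × (4/71) × (27/71) × (4/71) × (44/71) ≈ 0.000115463
genuine: (78/149) × (64/78) × (8/78) × (49/78) × (27/78) × (26/78) ≈ 0.00319329
P(fraudulent | x) = 0.000115463 / 0.003308753 ≈ 0.035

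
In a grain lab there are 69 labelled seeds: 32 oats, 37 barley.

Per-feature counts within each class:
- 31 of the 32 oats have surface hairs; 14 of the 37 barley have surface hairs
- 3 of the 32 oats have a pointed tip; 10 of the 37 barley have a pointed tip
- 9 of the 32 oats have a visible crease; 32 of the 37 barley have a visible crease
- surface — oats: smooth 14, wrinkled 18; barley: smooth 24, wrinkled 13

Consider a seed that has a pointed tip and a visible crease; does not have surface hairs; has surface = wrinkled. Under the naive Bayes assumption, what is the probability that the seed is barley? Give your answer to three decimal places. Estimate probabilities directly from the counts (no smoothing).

oats: (32/69) × (1/32) × (3/32) × (9/32) × (18/32) ≈ 0.00021495
barley: (37/69) × (23/37) × (10/37) × (32/37) × (13/37) ≈ 0.0273758
P(barley | x) = 0.0273758 / 0.02759075 ≈ 0.992

0.992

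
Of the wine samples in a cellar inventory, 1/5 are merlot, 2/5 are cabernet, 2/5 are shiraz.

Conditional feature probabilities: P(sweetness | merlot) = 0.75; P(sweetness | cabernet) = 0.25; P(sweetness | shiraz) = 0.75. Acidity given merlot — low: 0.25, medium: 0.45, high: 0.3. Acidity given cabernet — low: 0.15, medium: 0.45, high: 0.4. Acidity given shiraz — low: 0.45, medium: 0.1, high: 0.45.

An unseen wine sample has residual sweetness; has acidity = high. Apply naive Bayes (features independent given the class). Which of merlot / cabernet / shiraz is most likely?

merlot: 0.2 × 0.75 × 0.3 = 0.045
cabernet: 0.4 × 0.25 × 0.4 = 0.04
shiraz: 0.4 × 0.75 × 0.45 = 0.135
Highest score → shiraz.

shiraz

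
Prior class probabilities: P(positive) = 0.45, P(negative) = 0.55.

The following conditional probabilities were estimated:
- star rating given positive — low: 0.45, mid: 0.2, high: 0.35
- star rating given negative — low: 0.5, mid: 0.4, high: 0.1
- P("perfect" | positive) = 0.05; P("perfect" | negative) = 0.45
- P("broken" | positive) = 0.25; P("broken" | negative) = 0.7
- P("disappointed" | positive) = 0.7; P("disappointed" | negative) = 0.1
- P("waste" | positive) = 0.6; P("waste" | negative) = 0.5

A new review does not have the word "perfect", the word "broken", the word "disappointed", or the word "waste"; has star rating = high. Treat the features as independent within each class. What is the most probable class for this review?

positive

positive: 0.45 × 0.35 × (1−0.05) × (1−0.25) × (1−0.7) × (1−0.6) = 0.01346625
negative: 0.55 × 0.1 × (1−0.45) × (1−0.7) × (1−0.1) × (1−0.5) = 0.00408375
Highest score → positive.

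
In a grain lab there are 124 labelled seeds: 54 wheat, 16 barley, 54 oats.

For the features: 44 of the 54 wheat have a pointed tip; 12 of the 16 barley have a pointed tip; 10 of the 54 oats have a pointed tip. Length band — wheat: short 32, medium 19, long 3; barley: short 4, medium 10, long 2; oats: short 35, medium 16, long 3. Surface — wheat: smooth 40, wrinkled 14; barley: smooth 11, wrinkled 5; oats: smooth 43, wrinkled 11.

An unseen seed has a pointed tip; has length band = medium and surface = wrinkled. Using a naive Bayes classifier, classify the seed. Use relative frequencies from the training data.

wheat: (54/124) × (44/54) × (19/54) × (14/54) ≈ 0.0323687
barley: (16/124) × (12/16) × (10/16) × (5/16) ≈ 0.0189012
oats: (54/124) × (10/54) × (16/54) × (11/54) ≈ 0.00486747
Highest score → wheat.

wheat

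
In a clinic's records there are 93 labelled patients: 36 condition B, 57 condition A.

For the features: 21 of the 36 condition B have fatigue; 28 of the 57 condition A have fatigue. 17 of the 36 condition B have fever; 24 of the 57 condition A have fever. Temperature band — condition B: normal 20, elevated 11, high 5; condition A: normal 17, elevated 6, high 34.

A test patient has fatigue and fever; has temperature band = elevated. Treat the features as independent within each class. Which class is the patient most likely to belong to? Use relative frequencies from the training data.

condition B: (36/93) × (21/36) × (17/36) × (11/36) ≈ 0.0325816
condition A: (57/93) × (28/57) × (24/57) × (6/57) ≈ 0.0133441
Highest score → condition B.

condition B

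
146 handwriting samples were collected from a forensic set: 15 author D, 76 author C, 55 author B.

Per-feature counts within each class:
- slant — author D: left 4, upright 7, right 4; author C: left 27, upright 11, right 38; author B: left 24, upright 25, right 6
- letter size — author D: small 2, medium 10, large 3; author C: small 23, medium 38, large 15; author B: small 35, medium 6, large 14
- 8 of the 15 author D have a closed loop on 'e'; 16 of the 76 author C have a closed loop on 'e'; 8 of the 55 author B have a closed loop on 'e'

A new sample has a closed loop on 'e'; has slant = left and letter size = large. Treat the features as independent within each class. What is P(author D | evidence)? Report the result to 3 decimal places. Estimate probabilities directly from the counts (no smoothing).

author D: (15/146) × (4/15) × (3/15) × (8/15) ≈ 0.00292237
author C: (76/146) × (27/76) × (15/76) × (16/76) ≈ 0.00768413
author B: (55/146) × (24/55) × (14/55) × (8/55) ≈ 0.00608627
P(author D | x) = 0.00292237 / 0.01669277 ≈ 0.175

0.175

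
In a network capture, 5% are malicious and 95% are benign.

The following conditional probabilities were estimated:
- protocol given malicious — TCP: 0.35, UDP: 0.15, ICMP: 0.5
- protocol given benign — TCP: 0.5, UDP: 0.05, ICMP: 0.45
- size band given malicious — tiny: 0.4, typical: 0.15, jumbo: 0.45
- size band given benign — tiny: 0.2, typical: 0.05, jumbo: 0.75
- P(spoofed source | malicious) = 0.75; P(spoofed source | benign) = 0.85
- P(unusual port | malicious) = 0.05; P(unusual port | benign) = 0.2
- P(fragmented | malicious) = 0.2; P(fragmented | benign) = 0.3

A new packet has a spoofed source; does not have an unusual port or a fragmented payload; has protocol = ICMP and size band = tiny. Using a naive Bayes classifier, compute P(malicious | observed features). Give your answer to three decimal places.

malicious: 0.05 × 0.5 × 0.4 × 0.75 × (1−0.05) × (1−0.2) = 0.0057
benign: 0.95 × 0.45 × 0.2 × 0.85 × (1−0.2) × (1−0.3) = 0.040698
P(malicious | x) = 0.0057 / 0.046398 ≈ 0.123

0.123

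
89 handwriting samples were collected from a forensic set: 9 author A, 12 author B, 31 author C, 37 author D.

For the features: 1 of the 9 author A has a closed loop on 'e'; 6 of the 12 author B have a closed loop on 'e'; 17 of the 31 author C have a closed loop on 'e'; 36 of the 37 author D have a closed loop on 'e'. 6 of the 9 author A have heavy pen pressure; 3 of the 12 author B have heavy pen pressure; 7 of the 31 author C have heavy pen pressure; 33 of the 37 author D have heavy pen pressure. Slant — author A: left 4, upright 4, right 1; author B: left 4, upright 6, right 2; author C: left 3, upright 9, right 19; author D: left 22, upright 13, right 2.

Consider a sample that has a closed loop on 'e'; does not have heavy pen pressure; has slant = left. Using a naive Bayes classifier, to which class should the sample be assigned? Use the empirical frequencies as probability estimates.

author D

author A: (9/89) × (1/9) × (3/9) × (4/9) ≈ 0.00166459
author B: (12/89) × (6/12) × (9/12) × (4/12) ≈ 0.0168539
author C: (31/89) × (17/31) × (24/31) × (3/31) ≈ 0.0143109
author D: (37/89) × (36/37) × (4/37) × (22/37) ≈ 0.0260011
Highest score → author D.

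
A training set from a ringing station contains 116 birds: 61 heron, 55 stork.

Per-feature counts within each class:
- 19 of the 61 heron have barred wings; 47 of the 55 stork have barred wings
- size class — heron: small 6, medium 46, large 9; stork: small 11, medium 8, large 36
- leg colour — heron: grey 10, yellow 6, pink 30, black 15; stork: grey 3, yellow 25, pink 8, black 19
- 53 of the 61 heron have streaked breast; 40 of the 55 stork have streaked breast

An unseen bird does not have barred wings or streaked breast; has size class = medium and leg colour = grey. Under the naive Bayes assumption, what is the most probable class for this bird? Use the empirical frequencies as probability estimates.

heron: (61/116) × (42/61) × (46/61) × (10/61) × (8/61) ≈ 0.00587016
stork: (55/116) × (8/55) × (8/55) × (3/55) × (15/55) ≈ 0.000149227
Highest score → heron.

heron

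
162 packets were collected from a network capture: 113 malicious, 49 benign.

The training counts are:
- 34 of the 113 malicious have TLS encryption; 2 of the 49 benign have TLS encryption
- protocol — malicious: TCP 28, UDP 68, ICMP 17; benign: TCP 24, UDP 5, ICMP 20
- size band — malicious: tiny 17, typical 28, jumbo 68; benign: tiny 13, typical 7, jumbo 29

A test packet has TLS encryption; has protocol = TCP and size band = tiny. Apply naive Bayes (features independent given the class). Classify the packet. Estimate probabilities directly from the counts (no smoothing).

malicious: (113/162) × (34/113) × (28/113) × (17/113) ≈ 0.00782373
benign: (49/162) × (2/49) × (24/49) × (13/49) ≈ 0.00160427
Highest score → malicious.

malicious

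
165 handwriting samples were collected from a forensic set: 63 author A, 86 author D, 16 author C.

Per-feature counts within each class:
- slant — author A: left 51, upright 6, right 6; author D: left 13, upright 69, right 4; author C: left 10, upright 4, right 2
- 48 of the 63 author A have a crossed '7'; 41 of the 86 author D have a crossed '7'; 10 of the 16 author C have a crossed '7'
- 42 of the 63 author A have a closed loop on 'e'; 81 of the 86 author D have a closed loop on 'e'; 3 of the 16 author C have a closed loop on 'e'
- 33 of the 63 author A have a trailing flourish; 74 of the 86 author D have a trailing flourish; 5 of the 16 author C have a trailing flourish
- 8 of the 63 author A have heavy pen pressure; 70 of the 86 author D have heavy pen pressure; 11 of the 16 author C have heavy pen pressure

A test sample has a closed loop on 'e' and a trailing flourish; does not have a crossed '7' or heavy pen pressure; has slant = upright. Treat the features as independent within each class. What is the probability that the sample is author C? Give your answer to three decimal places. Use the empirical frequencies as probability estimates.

author A: (63/165) × (6/63) × (15/63) × (42/63) × (33/63) × (55/63) ≈ 0.0026395
author D: (86/165) × (69/86) × (45/86) × (81/86) × (74/86) × (16/86) ≈ 0.0329929
author C: (16/165) × (4/16) × (6/16) × (3/16) × (5/16) × (5/16) ≈ 0.00016646
P(author C | x) = 0.00016646 / 0.03579886 ≈ 0.005

0.005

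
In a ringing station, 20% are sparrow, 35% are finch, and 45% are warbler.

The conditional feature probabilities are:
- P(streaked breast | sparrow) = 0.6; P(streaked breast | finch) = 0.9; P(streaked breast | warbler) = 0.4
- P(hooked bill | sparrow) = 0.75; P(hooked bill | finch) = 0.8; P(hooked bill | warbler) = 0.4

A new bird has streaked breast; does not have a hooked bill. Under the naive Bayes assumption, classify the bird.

sparrow: 0.2 × 0.6 × (1−0.75) = 0.03
finch: 0.35 × 0.9 × (1−0.8) = 0.063
warbler: 0.45 × 0.4 × (1−0.4) = 0.108
Highest score → warbler.

warbler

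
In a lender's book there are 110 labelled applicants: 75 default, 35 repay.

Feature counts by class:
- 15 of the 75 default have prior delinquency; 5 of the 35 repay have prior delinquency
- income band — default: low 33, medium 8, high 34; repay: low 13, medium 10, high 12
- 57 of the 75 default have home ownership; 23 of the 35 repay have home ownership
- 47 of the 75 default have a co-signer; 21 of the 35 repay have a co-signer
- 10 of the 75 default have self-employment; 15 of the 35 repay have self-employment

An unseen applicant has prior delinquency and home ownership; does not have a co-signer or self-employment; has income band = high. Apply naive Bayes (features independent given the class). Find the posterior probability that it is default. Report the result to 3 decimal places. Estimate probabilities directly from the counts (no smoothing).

default: (75/110) × (15/75) × (34/75) × (57/75) × (28/75) × (65/75) ≈ 0.0152012
repay: (35/110) × (5/35) × (12/35) × (23/35) × (14/35) × (20/35) ≈ 0.00234084
P(default | x) = 0.0152012 / 0.01754204 ≈ 0.867

0.867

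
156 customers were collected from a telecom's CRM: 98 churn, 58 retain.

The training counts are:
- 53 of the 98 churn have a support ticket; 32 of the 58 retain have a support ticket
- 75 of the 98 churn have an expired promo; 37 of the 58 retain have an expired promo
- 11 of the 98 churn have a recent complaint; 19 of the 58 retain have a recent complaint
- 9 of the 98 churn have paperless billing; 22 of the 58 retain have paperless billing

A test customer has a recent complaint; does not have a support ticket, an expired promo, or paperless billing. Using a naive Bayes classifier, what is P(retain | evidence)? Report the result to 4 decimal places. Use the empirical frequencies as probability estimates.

0.6400

churn: (98/156) × (45/98) × (23/98) × (11/98) × (89/98) ≈ 0.00690113
retain: (58/156) × (26/58) × (21/58) × (19/58) × (36/58) ≈ 0.0122699
P(retain | x) = 0.0122699 / 0.01917103 ≈ 0.6400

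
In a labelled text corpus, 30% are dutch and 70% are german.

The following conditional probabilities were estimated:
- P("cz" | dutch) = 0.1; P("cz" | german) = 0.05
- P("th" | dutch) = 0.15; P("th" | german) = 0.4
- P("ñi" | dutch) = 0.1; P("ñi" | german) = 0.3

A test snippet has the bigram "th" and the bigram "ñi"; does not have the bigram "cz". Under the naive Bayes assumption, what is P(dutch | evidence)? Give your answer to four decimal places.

0.0483

dutch: 0.3 × (1−0.1) × 0.15 × 0.1 = 0.00405
german: 0.7 × (1−0.05) × 0.4 × 0.3 = 0.0798
P(dutch | x) = 0.00405 / 0.08385 ≈ 0.0483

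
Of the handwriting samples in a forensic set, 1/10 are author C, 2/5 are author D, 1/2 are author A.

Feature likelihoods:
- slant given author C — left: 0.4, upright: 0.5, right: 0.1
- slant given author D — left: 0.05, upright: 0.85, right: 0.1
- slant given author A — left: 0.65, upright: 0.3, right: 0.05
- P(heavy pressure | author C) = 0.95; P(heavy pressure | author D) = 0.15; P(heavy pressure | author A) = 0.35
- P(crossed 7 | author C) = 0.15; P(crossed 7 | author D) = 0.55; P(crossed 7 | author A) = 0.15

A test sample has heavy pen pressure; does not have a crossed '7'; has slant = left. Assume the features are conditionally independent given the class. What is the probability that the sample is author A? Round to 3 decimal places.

author C: 0.1 × 0.4 × 0.95 × (1−0.15) = 0.0323
author D: 0.4 × 0.05 × 0.15 × (1−0.55) = 0.00135
author A: 0.5 × 0.65 × 0.35 × (1−0.15) = 0.0966875
P(author A | x) = 0.0966875 / 0.1303375 ≈ 0.742

0.742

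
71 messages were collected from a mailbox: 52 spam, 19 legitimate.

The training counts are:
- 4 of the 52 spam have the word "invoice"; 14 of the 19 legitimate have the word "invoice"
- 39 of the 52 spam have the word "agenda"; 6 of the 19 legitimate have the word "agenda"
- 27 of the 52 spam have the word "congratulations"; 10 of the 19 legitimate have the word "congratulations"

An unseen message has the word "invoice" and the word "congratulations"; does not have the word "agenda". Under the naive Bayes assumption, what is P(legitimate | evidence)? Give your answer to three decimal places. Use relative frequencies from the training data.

spam: (52/71) × (4/52) × (13/52) × (27/52) ≈ 0.00731311
legitimate: (19/71) × (14/19) × (13/19) × (10/19) ≈ 0.0710078
P(legitimate | x) = 0.0710078 / 0.07832091 ≈ 0.907

0.907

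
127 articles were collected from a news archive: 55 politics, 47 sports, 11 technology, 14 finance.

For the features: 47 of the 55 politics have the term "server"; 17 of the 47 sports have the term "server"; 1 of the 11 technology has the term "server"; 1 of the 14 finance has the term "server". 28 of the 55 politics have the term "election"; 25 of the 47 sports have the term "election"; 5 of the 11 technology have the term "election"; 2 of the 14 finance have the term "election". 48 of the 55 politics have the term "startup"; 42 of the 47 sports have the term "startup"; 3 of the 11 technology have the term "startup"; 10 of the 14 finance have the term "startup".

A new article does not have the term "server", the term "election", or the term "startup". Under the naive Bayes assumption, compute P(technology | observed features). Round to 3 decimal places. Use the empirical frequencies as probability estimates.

0.434

politics: (55/127) × (8/55) × (27/55) × (7/55) ≈ 0.00393571
sports: (47/127) × (30/47) × (22/47) × (5/47) ≈ 0.0117629
technology: (11/127) × (10/11) × (6/11) × (8/11) ≈ 0.0312358
finance: (14/127) × (13/14) × (12/14) × (4/14) ≈ 0.0250683
P(technology | x) = 0.0312358 / 0.07200271 ≈ 0.434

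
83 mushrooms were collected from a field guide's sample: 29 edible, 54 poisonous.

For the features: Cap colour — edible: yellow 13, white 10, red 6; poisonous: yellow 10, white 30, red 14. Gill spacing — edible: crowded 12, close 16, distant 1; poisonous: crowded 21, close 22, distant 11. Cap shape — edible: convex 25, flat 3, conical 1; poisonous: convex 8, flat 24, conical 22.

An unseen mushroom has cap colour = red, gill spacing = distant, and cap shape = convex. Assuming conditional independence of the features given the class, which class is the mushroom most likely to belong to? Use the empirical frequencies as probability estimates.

edible: (29/83) × (6/29) × (1/29) × (25/29) ≈ 0.0021489
poisonous: (54/83) × (14/54) × (11/54) × (8/54) ≈ 0.00509032
Highest score → poisonous.

poisonous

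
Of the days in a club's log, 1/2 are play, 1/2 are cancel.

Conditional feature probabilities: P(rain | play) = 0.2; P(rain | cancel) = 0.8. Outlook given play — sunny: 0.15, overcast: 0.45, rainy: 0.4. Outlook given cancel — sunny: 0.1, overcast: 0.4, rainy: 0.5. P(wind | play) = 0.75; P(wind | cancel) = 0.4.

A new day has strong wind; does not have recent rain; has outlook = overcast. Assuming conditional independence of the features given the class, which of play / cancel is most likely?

play

play: 0.5 × (1−0.2) × 0.45 × 0.75 = 0.135
cancel: 0.5 × (1−0.8) × 0.4 × 0.4 = 0.016
Highest score → play.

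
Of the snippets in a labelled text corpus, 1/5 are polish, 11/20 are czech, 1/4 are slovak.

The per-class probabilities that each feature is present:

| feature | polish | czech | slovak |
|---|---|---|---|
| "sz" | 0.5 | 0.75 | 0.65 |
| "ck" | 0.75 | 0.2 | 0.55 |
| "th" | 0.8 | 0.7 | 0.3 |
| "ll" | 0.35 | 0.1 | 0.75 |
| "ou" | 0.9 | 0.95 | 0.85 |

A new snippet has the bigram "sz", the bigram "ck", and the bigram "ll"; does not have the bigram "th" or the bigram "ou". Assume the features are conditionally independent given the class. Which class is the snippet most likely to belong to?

polish: 0.2 × 0.5 × 0.75 × (1−0.8) × 0.35 × (1−0.9) = 0.000525
czech: 0.55 × 0.75 × 0.2 × (1−0.7) × 0.1 × (1−0.95) = 0.00012375
slovak: 0.25 × 0.65 × 0.55 × (1−0.3) × 0.75 × (1−0.85) = 0.00703828125
Highest score → slovak.

slovak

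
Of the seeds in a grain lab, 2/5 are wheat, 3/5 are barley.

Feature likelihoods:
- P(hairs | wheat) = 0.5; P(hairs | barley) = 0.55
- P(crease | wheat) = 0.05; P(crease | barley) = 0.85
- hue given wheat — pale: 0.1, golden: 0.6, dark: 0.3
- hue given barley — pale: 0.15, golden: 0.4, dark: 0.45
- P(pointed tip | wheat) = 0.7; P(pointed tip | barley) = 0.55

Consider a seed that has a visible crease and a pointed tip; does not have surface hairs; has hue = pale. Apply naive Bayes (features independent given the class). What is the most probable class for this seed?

barley

wheat: 0.4 × (1−0.5) × 0.05 × 0.1 × 0.7 = 0.0007
barley: 0.6 × (1−0.55) × 0.85 × 0.15 × 0.55 = 0.01893375
Highest score → barley.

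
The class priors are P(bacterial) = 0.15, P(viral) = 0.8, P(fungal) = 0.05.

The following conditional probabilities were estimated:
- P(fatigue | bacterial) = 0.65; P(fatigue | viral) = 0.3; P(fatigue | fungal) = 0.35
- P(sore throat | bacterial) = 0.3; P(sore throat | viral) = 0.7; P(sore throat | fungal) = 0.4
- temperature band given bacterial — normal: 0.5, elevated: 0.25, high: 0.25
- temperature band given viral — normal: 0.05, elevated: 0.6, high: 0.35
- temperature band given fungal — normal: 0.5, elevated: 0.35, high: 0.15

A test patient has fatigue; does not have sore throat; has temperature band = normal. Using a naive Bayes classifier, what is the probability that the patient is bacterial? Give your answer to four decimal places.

0.7941

bacterial: 0.15 × 0.65 × (1−0.3) × 0.5 = 0.034125
viral: 0.8 × 0.3 × (1−0.7) × 0.05 = 0.0036
fungal: 0.05 × 0.35 × (1−0.4) × 0.5 = 0.00525
P(bacterial | x) = 0.034125 / 0.042975 ≈ 0.7941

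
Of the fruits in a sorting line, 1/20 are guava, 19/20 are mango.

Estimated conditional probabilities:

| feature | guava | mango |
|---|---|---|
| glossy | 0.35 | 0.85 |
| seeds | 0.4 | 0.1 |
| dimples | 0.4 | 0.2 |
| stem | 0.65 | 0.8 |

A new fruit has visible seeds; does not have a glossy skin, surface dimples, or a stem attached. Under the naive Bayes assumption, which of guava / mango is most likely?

guava: 0.05 × (1−0.35) × 0.4 × (1−0.4) × (1−0.65) = 0.00273
mango: 0.95 × (1−0.85) × 0.1 × (1−0.2) × (1−0.8) = 0.00228
Highest score → guava.

guava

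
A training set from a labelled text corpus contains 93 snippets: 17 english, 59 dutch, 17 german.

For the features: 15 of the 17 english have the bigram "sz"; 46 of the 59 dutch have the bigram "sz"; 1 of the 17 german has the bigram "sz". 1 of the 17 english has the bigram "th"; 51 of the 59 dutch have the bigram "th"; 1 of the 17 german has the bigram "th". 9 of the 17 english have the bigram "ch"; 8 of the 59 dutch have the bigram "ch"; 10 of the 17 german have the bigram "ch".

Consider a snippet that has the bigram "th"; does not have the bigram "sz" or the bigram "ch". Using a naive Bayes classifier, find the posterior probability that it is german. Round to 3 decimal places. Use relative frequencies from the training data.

english: (17/93) × (2/17) × (1/17) × (8/17) ≈ 0.000595305
dutch: (59/93) × (13/59) × (51/59) × (51/59) ≈ 0.104447
german: (17/93) × (16/17) × (1/17) × (7/17) ≈ 0.00416713
P(german | x) = 0.00416713 / 0.109209435 ≈ 0.038

0.038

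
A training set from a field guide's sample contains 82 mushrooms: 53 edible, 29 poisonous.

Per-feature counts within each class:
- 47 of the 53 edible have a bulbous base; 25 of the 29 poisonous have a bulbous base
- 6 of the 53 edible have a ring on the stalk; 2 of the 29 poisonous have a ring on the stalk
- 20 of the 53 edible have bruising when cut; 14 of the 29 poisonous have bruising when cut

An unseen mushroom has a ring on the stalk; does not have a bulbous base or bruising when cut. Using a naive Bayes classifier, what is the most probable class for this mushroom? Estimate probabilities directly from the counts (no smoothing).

edible

edible: (53/82) × (6/53) × (6/53) × (33/53) ≈ 0.00515764
poisonous: (29/82) × (4/29) × (2/29) × (15/29) ≈ 0.00174009
Highest score → edible.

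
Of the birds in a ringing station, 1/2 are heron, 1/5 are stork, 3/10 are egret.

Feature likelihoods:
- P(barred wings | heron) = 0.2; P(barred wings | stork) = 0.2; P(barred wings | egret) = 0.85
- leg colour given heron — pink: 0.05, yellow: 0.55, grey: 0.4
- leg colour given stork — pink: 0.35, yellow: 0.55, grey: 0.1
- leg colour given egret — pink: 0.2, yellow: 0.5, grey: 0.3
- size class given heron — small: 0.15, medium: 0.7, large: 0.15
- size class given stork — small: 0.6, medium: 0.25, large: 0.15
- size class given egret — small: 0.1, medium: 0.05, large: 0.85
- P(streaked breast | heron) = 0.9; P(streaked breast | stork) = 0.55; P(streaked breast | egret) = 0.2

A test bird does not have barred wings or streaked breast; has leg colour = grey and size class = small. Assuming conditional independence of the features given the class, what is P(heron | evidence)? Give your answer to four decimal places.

heron: 0.5 × (1−0.2) × 0.4 × 0.15 × (1−0.9) = 0.0024
stork: 0.2 × (1−0.2) × 0.1 × 0.6 × (1−0.55) = 0.00432
egret: 0.3 × (1−0.85) × 0.3 × 0.1 × (1−0.2) = 0.00108
P(heron | x) = 0.0024 / 0.0078 ≈ 0.3077

0.3077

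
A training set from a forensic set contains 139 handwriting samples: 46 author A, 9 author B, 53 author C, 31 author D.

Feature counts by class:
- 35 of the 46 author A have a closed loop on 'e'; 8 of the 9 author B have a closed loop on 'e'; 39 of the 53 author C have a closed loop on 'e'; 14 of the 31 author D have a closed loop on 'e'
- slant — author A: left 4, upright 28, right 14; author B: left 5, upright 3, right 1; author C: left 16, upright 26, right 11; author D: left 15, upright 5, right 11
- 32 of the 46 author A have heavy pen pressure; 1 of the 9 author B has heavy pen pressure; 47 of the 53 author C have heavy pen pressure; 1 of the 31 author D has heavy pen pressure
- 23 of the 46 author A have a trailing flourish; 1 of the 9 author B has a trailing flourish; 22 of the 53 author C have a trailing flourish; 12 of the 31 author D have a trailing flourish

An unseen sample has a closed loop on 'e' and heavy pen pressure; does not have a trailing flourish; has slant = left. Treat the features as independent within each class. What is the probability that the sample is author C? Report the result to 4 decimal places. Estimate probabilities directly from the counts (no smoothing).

0.7892

author A: (46/139) × (35/46) × (4/46) × (32/46) × (23/46) ≈ 0.00761584
author B: (9/139) × (8/9) × (5/9) × (1/9) × (8/9) ≈ 0.00315797
author C: (53/139) × (39/53) × (16/53) × (47/53) × (31/53) ≈ 0.0439341
author D: (31/139) × (14/31) × (15/31) × (1/31) × (19/31) ≈ 0.000963547
P(author C | x) = 0.0439341 / 0.055671457 ≈ 0.7892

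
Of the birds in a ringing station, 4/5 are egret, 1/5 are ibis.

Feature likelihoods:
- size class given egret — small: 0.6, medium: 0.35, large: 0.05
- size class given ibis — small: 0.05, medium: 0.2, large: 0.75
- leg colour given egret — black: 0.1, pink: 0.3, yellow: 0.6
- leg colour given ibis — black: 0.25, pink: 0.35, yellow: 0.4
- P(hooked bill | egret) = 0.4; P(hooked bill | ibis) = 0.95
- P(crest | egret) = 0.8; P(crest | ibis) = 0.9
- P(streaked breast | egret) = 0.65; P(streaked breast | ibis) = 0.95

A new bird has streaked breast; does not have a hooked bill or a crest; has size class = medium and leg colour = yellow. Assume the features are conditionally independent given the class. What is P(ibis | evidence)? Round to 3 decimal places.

0.006

egret: 0.8 × 0.35 × 0.6 × (1−0.4) × (1−0.8) × 0.65 = 0.013104
ibis: 0.2 × 0.2 × 0.4 × (1−0.95) × (1−0.9) × 0.95 = 0.000076
P(ibis | x) = 0.000076 / 0.01318 ≈ 0.006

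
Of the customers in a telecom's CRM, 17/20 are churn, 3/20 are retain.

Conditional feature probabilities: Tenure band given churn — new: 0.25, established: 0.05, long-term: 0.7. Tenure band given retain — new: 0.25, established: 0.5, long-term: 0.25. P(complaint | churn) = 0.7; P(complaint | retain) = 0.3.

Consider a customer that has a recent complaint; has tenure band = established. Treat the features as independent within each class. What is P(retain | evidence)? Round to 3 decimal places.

0.431

churn: 0.85 × 0.05 × 0.7 = 0.02975
retain: 0.15 × 0.5 × 0.3 = 0.0225
P(retain | x) = 0.0225 / 0.05225 ≈ 0.431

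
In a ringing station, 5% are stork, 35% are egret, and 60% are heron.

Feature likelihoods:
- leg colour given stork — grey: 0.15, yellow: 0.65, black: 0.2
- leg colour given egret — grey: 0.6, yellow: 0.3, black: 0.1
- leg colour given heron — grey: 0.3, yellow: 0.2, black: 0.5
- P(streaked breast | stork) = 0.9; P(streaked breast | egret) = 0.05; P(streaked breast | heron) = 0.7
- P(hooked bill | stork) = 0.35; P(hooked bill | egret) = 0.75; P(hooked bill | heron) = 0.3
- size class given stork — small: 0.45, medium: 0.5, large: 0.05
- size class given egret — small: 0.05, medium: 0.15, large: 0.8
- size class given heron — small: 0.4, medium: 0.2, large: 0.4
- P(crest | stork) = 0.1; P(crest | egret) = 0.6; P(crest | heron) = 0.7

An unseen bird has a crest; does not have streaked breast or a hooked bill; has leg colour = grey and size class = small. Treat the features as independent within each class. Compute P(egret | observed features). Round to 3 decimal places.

stork: 0.05 × 0.15 × (1−0.9) × (1−0.35) × 0.45 × 0.1 = 0.0000219375
egret: 0.35 × 0.6 × (1−0.05) × (1−0.75) × 0.05 × 0.6 = 0.00149625
heron: 0.6 × 0.3 × (1−0.7) × (1−0.3) × 0.4 × 0.7 = 0.010584
P(egret | x) = 0.00149625 / 0.0121021875 ≈ 0.124

0.124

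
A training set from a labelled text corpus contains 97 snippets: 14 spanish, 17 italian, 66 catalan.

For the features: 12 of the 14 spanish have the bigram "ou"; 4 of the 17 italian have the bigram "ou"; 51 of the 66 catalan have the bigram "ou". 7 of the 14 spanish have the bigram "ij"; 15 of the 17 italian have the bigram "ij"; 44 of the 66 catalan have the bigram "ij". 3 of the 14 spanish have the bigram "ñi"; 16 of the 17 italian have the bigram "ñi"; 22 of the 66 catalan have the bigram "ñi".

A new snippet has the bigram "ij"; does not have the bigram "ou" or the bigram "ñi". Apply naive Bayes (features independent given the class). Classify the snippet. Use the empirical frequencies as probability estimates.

catalan

spanish: (14/97) × (2/14) × (7/14) × (11/14) ≈ 0.00810015
italian: (17/97) × (13/17) × (15/17) × (1/17) ≈ 0.00695609
catalan: (66/97) × (15/66) × (44/66) × (44/66) ≈ 0.0687285
Highest score → catalan.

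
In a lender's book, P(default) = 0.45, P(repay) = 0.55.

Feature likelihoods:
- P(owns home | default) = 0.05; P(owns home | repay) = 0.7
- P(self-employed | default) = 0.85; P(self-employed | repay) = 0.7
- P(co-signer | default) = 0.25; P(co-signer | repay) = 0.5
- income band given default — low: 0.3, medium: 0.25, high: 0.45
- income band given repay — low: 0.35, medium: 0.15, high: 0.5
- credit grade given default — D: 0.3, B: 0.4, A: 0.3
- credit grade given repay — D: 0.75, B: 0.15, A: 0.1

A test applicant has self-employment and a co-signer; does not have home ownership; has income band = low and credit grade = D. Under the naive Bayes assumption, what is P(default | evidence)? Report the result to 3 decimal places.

0.350

default: 0.45 × (1−0.05) × 0.85 × 0.25 × 0.3 × 0.3 = 0.0081759375
repay: 0.55 × (1−0.7) × 0.7 × 0.5 × 0.35 × 0.75 = 0.015159375
P(default | x) = 0.0081759375 / 0.0233353125 ≈ 0.350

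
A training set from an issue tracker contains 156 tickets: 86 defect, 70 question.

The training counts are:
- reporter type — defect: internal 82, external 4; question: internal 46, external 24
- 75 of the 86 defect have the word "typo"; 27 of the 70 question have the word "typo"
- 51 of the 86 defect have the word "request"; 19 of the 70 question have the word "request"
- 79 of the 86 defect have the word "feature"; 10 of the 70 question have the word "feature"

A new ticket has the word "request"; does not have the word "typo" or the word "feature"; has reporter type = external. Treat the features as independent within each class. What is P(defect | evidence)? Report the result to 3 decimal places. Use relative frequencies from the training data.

defect: (86/156) × (4/86) × (11/86) × (51/86) × (7/86) ≈ 0.000158307
question: (70/156) × (24/70) × (43/70) × (19/70) × (60/70) ≈ 0.021987
P(defect | x) = 0.000158307 / 0.022145307 ≈ 0.007

0.007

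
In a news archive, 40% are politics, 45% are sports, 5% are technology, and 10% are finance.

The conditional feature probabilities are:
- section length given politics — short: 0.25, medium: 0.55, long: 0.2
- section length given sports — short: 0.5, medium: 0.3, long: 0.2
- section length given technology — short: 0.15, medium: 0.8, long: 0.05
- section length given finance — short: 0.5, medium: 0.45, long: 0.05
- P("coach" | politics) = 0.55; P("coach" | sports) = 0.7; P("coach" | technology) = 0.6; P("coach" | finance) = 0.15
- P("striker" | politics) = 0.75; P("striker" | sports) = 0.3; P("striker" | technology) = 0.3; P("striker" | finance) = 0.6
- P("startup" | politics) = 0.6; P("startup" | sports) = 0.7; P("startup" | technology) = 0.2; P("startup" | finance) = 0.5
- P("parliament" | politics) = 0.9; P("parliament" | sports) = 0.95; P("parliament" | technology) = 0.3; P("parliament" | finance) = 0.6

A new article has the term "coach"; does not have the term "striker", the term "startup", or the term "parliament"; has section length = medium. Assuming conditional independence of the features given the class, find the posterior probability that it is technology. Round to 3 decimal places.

politics: 0.4 × 0.55 × 0.55 × (1−0.75) × (1−0.6) × (1−0.9) = 0.00121
sports: 0.45 × 0.3 × 0.7 × (1−0.3) × (1−0.7) × (1−0.95) = 0.00099225
technology: 0.05 × 0.8 × 0.6 × (1−0.3) × (1−0.2) × (1−0.3) = 0.009408
finance: 0.1 × 0.45 × 0.15 × (1−0.6) × (1−0.5) × (1−0.6) = 0.00054
P(technology | x) = 0.009408 / 0.01215025 ≈ 0.774

0.774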